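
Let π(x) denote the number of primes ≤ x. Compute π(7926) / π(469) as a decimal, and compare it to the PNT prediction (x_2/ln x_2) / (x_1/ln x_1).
π(7926)/π(469) = 1000/91 ≈ 10.9890;  PNT prediction ≈ 11.5777.

π(469) = 91 and π(7926) = 1000, so π(7926)/π(469) ≈ 10.9890. The PNT-predicted ratio is (7926/ln(7926)) / (469/ln(469)) ≈ 11.5777. The two agree to within a few percent, as expected.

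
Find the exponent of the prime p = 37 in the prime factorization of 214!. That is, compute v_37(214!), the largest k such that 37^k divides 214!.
v_37(214!) = 5

Legendre's formula: v_p(n!) = Σ_{k ≥ 1} ⌊n / p^k⌋. For p = 37, n = 214, the terms are:
  ⌊214/37^1⌋ = ⌊214/37⌋ = 5
(the next term ⌊214/37^2⌋ = 0, terminating the sum). Summing: v_37(214!) = 5 = 5.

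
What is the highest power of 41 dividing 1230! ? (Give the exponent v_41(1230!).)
v_41(1230!) = 30

Legendre's formula: v_p(n!) = Σ_{k ≥ 1} ⌊n / p^k⌋. For p = 41, n = 1230, the terms are:
  ⌊1230/41^1⌋ = ⌊1230/41⌋ = 30
(the next term ⌊1230/41^2⌋ = 0, terminating the sum). Summing: v_41(1230!) = 30 = 30.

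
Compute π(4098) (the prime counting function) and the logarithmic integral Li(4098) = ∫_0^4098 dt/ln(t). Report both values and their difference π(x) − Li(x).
π(4098) = 564;  Li(4098) ≈ 577.16;  π(x) − Li(x) ≈ -13.16.

Direct count of primes ≤ 4098 gives π(4098) = 564. Numerical evaluation of the logarithmic integral gives Li(4098) ≈ 577.16. The difference π(x) − Li(x) ≈ -13.16 is typically negative for small/moderate x (Li(x) overestimates), though Littlewood's theorem shows this sign changes infinitely often.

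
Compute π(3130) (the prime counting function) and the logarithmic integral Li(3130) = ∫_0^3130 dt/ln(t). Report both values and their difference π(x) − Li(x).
π(3130) = 445;  Li(3130) ≈ 458.95;  π(x) − Li(x) ≈ -13.95.

Direct count of primes ≤ 3130 gives π(3130) = 445. Numerical evaluation of the logarithmic integral gives Li(3130) ≈ 458.95. The difference π(x) − Li(x) ≈ -13.95 is typically negative for small/moderate x (Li(x) overestimates), though Littlewood's theorem shows this sign changes infinitely often.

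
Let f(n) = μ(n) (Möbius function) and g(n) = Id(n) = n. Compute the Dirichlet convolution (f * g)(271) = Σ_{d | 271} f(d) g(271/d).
(μ * Id)(271) = 270

Divisors of 271: [1, 271]. For each d | 271:
  d = 1: μ(1) · Id(271/1) = 1 · 271 = 271
  d = 271: μ(271) · Id(271/271) = -1 · 1 = -1
Summing: (μ * Id)(271) = 271 + -1 = 270.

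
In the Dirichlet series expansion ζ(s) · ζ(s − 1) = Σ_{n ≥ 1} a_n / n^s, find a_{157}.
σ(157) = 158

In the product (Σ m^0/m^s)(Σ k / k^s) = Σ (Σ_{d | n} d) / n^s, the coefficient of 1/n^s is σ(n) = Σ_{d | n} d. For n = 157, divisors are [1, 157]; summing: σ(157) = 158.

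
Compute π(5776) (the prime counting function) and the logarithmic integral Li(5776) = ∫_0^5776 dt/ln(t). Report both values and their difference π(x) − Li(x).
π(5776) = 757;  Li(5776) ≈ 774.61;  π(x) − Li(x) ≈ -17.61.

Direct count of primes ≤ 5776 gives π(5776) = 757. Numerical evaluation of the logarithmic integral gives Li(5776) ≈ 774.61. The difference π(x) − Li(x) ≈ -17.61 is typically negative for small/moderate x (Li(x) overestimates), though Littlewood's theorem shows this sign changes infinitely often.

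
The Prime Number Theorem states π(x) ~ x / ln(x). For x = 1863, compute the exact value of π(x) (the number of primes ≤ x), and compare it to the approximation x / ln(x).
π(1863) = 284;  x/ln(x) ≈ 247.41;  relative error ≈ 12.88%.

Directly count primes up to 1863: π(1863) = 284. The PNT approximation gives 1863/ln(1863) ≈ 1863/7.52994 ≈ 247.41. Relative error (π(x) − x/ln(x)) / π(x) ≈ 12.88%; the approximation is known to undercount slightly (Li(x) is a better estimate).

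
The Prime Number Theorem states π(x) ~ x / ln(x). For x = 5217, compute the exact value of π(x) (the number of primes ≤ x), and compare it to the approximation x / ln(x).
π(5217) = 693;  x/ln(x) ≈ 609.49;  relative error ≈ 12.05%.

Directly count primes up to 5217: π(5217) = 693. The PNT approximation gives 5217/ln(5217) ≈ 5217/8.55968 ≈ 609.49. Relative error (π(x) − x/ln(x)) / π(x) ≈ 12.05%; the approximation is known to undercount slightly (Li(x) is a better estimate).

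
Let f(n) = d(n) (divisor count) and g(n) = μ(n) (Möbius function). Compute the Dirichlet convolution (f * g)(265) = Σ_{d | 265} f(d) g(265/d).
(d * μ)(265) = 1

Divisors of 265: [1, 5, 53, 265]. For each d | 265:
  d = 1: d(1) · μ(265/1) = 1 · 1 = 1
  d = 5: d(5) · μ(265/5) = 2 · -1 = -2
  d = 53: d(53) · μ(265/53) = 2 · -1 = -2
  d = 265: d(265) · μ(265/265) = 4 · 1 = 4
Summing: (d * μ)(265) = 1 + -2 + -2 + 4 = 1.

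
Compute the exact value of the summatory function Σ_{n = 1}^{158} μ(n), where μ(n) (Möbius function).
Σ_{n ≤ 158} μ(n) = -1

Compute μ(n) for each 1 ≤ n ≤ 158: μ(1) = 1, μ(2) = -1, μ(3) = -1, μ(4) = 0, μ(5) = -1, μ(6) = 1, μ(7) = -1, μ(8) = 0, μ(9) = 0, μ(10) = 1, μ(11) = -1, μ(12) = 0, μ(13) = -1, μ(14) = 1, μ(15) = 1, μ(16) = 0, μ(17) = -1, μ(18) = 0, μ(19) = -1, μ(20) = 0, μ(21) = 1, μ(22) = 1, μ(23) = -1, μ(24) = 0, μ(25) = 0, μ(26) = 1, μ(27) = 0, μ(28) = 0, μ(29) = -1, μ(30) = -1, μ(31) = -1, μ(32) = 0, μ(33) = 1, μ(34) = 1, μ(35) = 1, μ(36) = 0, μ(37) = -1, μ(38) = 1, μ(39) = 1, μ(40) = 0, μ(41) = -1, μ(42) = -1, μ(43) = -1, μ(44) = 0, μ(45) = 0, μ(46) = 1, μ(47) = -1, μ(48) = 0, μ(49) = 0, μ(50) = 0, μ(51) = 1, μ(52) = 0, μ(53) = -1, μ(54) = 0, μ(55) = 1, μ(56) = 0, μ(57) = 1, μ(58) = 1, μ(59) = -1, μ(60) = 0, μ(61) = -1, μ(62) = 1, μ(63) = 0, μ(64) = 0, μ(65) = 1, μ(66) = -1, μ(67) = -1, μ(68) = 0, μ(69) = 1, μ(70) = -1, μ(71) = -1, μ(72) = 0, μ(73) = -1, μ(74) = 1, μ(75) = 0, μ(76) = 0, μ(77) = 1, μ(78) = -1, μ(79) = -1, μ(80) = 0, μ(81) = 0, μ(82) = 1, μ(83) = -1, μ(84) = 0, μ(85) = 1, μ(86) = 1, μ(87) = 1, μ(88) = 0, μ(89) = -1, μ(90) = 0, μ(91) = 1, μ(92) = 0, μ(93) = 1, μ(94) = 1, μ(95) = 1, μ(96) = 0, μ(97) = -1, μ(98) = 0, μ(99) = 0, μ(100) = 0, μ(101) = -1, μ(102) = -1, μ(103) = -1, μ(104) = 0, μ(105) = -1, μ(106) = 1, μ(107) = -1, μ(108) = 0, μ(109) = -1, μ(110) = -1, μ(111) = 1, μ(112) = 0, μ(113) = -1, μ(114) = -1, μ(115) = 1, μ(116) = 0, μ(117) = 0, μ(118) = 1, μ(119) = 1, μ(120) = 0, μ(121) = 0, μ(122) = 1, μ(123) = 1, μ(124) = 0, μ(125) = 0, μ(126) = 0, μ(127) = -1, μ(128) = 0, μ(129) = 1, μ(130) = -1, μ(131) = -1, μ(132) = 0, μ(133) = 1, μ(134) = 1, μ(135) = 0, μ(136) = 0, μ(137) = -1, μ(138) = -1, μ(139) = -1, μ(140) = 0, μ(141) = 1, μ(142) = 1, μ(143) = 1, μ(144) = 0, μ(145) = 1, μ(146) = 1, μ(147) = 0, μ(148) = 0, μ(149) = -1, μ(150) = 0, μ(151) = -1, μ(152) = 0, μ(153) = 0, μ(154) = -1, μ(155) = 1, μ(156) = 0, μ(157) = -1, μ(158) = 1. Summing all 158 values: -1. (Mertens function M(x) = Σ_{n ≤ x} μ(n); on average M(x) should be small (PNT ⟺ M(x) = o(x)).)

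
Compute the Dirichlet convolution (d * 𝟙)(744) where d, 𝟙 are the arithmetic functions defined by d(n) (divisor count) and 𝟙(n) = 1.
(d * 𝟙)(744) = 90

Divisors of 744: [1, 2, 3, 4, 6, 8, 12, 24, 31, 62, 93, 124, 186, 248, 372, 744]. For each d | 744:
  d = 1: d(1) · 𝟙(744/1) = 1 · 1 = 1
  d = 2: d(2) · 𝟙(744/2) = 2 · 1 = 2
  d = 3: d(3) · 𝟙(744/3) = 2 · 1 = 2
  d = 4: d(4) · 𝟙(744/4) = 3 · 1 = 3
  d = 6: d(6) · 𝟙(744/6) = 4 · 1 = 4
  d = 8: d(8) · 𝟙(744/8) = 4 · 1 = 4
  d = 12: d(12) · 𝟙(744/12) = 6 · 1 = 6
  d = 24: d(24) · 𝟙(744/24) = 8 · 1 = 8
  d = 31: d(31) · 𝟙(744/31) = 2 · 1 = 2
  d = 62: d(62) · 𝟙(744/62) = 4 · 1 = 4
  d = 93: d(93) · 𝟙(744/93) = 4 · 1 = 4
  d = 124: d(124) · 𝟙(744/124) = 6 · 1 = 6
  d = 186: d(186) · 𝟙(744/186) = 8 · 1 = 8
  d = 248: d(248) · 𝟙(744/248) = 8 · 1 = 8
  d = 372: d(372) · 𝟙(744/372) = 12 · 1 = 12
  d = 744: d(744) · 𝟙(744/744) = 16 · 1 = 16
Summing: (d * 𝟙)(744) = 1 + 2 + 2 + 3 + 4 + 4 + 6 + 8 + 2 + 4 + 4 + 6 + 8 + 8 + 12 + 16 = 90.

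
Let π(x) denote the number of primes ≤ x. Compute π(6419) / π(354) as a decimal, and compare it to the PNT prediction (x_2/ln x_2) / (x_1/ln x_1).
π(6419)/π(354) = 834/71 ≈ 11.7465;  PNT prediction ≈ 12.1394.

π(354) = 71 and π(6419) = 834, so π(6419)/π(354) ≈ 11.7465. The PNT-predicted ratio is (6419/ln(6419)) / (354/ln(354)) ≈ 12.1394. The two agree to within a few percent, as expected.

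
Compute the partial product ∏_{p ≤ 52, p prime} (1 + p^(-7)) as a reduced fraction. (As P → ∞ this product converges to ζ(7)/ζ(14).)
∏ = 263853992248183929955588067841649958807762565359040660091503223132247928290282626850939575242745161896165376/261685269908462752626449098337825267072687203746267710284915637456014619560925349129829845059340019784340625

The primes p ≤ 52 are [2, 3, 5, 7, 11, 13, 17, 19, 23, 29, 31, 37, 41, 43, 47]. For each, (1 + 1/p^7) = (p^7 + 1)/p^7. Multiplying these fractions over p ∈ [2, 3, 5, 7, 11, 13, 17, 19, 23, 29, 31, 37, 41, 43, 47] gives 263853992248183929955588067841649958807762565359040660091503223132247928290282626850939575242745161896165376/261685269908462752626449098337825267072687203746267710284915637456014619560925349129829845059340019784340625. (In the limit P → ∞ this tends to ζ(7)/ζ(14).)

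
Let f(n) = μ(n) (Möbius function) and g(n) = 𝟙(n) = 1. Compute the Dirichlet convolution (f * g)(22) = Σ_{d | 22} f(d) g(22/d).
(μ * 𝟙)(22) = 0

Divisors of 22: [1, 2, 11, 22]. For each d | 22:
  d = 1: μ(1) · 𝟙(22/1) = 1 · 1 = 1
  d = 2: μ(2) · 𝟙(22/2) = -1 · 1 = -1
  d = 11: μ(11) · 𝟙(22/11) = -1 · 1 = -1
  d = 22: μ(22) · 𝟙(22/22) = 1 · 1 = 1
Summing: (μ * 𝟙)(22) = 1 + -1 + -1 + 1 = 0.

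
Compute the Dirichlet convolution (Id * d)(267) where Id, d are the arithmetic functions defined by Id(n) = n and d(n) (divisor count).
(Id * d)(267) = 455

Divisors of 267: [1, 3, 89, 267]. For each d | 267:
  d = 1: Id(1) · d(267/1) = 1 · 4 = 4
  d = 3: Id(3) · d(267/3) = 3 · 2 = 6
  d = 89: Id(89) · d(267/89) = 89 · 2 = 178
  d = 267: Id(267) · d(267/267) = 267 · 1 = 267
Summing: (Id * d)(267) = 4 + 6 + 178 + 267 = 455.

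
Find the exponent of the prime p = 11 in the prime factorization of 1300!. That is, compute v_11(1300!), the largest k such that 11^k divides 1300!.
v_11(1300!) = 128

Legendre's formula: v_p(n!) = Σ_{k ≥ 1} ⌊n / p^k⌋. For p = 11, n = 1300, the terms are:
  ⌊1300/11^1⌋ = ⌊1300/11⌋ = 118
  ⌊1300/11^2⌋ = ⌊1300/121⌋ = 10
(the next term ⌊1300/11^3⌋ = 0, terminating the sum). Summing: v_11(1300!) = 118 + 10 = 128.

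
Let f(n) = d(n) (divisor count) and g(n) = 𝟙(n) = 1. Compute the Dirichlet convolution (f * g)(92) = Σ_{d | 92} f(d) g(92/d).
(d * 𝟙)(92) = 18

Divisors of 92: [1, 2, 4, 23, 46, 92]. For each d | 92:
  d = 1: d(1) · 𝟙(92/1) = 1 · 1 = 1
  d = 2: d(2) · 𝟙(92/2) = 2 · 1 = 2
  d = 4: d(4) · 𝟙(92/4) = 3 · 1 = 3
  d = 23: d(23) · 𝟙(92/23) = 2 · 1 = 2
  d = 46: d(46) · 𝟙(92/46) = 4 · 1 = 4
  d = 92: d(92) · 𝟙(92/92) = 6 · 1 = 6
Summing: (d * 𝟙)(92) = 1 + 2 + 3 + 2 + 4 + 6 = 18.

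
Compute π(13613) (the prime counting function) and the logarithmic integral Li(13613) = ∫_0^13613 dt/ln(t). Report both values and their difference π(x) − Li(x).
π(13613) = 1609;  Li(13613) ≈ 1631.66;  π(x) − Li(x) ≈ -22.66.

Direct count of primes ≤ 13613 gives π(13613) = 1609. Numerical evaluation of the logarithmic integral gives Li(13613) ≈ 1631.66. The difference π(x) − Li(x) ≈ -22.66 is typically negative for small/moderate x (Li(x) overestimates), though Littlewood's theorem shows this sign changes infinitely often.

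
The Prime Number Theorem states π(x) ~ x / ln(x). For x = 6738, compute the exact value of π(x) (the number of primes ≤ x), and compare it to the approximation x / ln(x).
π(6738) = 869;  x/ln(x) ≈ 764.33;  relative error ≈ 12.04%.

Directly count primes up to 6738: π(6738) = 869. The PNT approximation gives 6738/ln(6738) ≈ 6738/8.81552 ≈ 764.33. Relative error (π(x) − x/ln(x)) / π(x) ≈ 12.04%; the approximation is known to undercount slightly (Li(x) is a better estimate).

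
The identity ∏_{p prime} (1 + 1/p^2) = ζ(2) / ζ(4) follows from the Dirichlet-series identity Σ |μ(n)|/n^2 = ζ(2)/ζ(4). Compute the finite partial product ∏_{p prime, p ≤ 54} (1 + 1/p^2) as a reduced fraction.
∏ = 5396954168104720000000000/3563579332076505044832837

The primes p ≤ 54 are [2, 3, 5, 7, 11, 13, 17, 19, 23, 29, 31, 37, 41, 43, 47, 53]. For each, (1 + 1/p^2) = (p^2 + 1)/p^2. Multiplying these fractions over p ∈ [2, 3, 5, 7, 11, 13, 17, 19, 23, 29, 31, 37, 41, 43, 47, 53] gives 5396954168104720000000000/3563579332076505044832837. (In the limit P → ∞ this tends to ζ(2)/ζ(4).)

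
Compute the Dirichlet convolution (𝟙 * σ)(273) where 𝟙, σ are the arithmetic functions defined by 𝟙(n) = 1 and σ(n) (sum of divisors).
(𝟙 * σ)(273) = 675

Divisors of 273: [1, 3, 7, 13, 21, 39, 91, 273]. For each d | 273:
  d = 1: 𝟙(1) · σ(273/1) = 1 · 448 = 448
  d = 3: 𝟙(3) · σ(273/3) = 1 · 112 = 112
  d = 7: 𝟙(7) · σ(273/7) = 1 · 56 = 56
  d = 13: 𝟙(13) · σ(273/13) = 1 · 32 = 32
  d = 21: 𝟙(21) · σ(273/21) = 1 · 14 = 14
  d = 39: 𝟙(39) · σ(273/39) = 1 · 8 = 8
  d = 91: 𝟙(91) · σ(273/91) = 1 · 4 = 4
  d = 273: 𝟙(273) · σ(273/273) = 1 · 1 = 1
Summing: (𝟙 * σ)(273) = 448 + 112 + 56 + 32 + 14 + 8 + 4 + 1 = 675.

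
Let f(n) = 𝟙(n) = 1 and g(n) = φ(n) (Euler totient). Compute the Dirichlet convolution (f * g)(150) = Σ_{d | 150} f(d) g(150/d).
(𝟙 * φ)(150) = 150

Divisors of 150: [1, 2, 3, 5, 6, 10, 15, 25, 30, 50, 75, 150]. For each d | 150:
  d = 1: 𝟙(1) · φ(150/1) = 1 · 40 = 40
  d = 2: 𝟙(2) · φ(150/2) = 1 · 40 = 40
  d = 3: 𝟙(3) · φ(150/3) = 1 · 20 = 20
  d = 5: 𝟙(5) · φ(150/5) = 1 · 8 = 8
  d = 6: 𝟙(6) · φ(150/6) = 1 · 20 = 20
  d = 10: 𝟙(10) · φ(150/10) = 1 · 8 = 8
  d = 15: 𝟙(15) · φ(150/15) = 1 · 4 = 4
  d = 25: 𝟙(25) · φ(150/25) = 1 · 2 = 2
  d = 30: 𝟙(30) · φ(150/30) = 1 · 4 = 4
  d = 50: 𝟙(50) · φ(150/50) = 1 · 2 = 2
  d = 75: 𝟙(75) · φ(150/75) = 1 · 1 = 1
  d = 150: 𝟙(150) · φ(150/150) = 1 · 1 = 1
Summing: (𝟙 * φ)(150) = 40 + 40 + 20 + 8 + 20 + 8 + 4 + 2 + 4 + 2 + 1 + 1 = 150.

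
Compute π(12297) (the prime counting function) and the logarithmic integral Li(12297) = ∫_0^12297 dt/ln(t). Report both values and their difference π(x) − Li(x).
π(12297) = 1470;  Li(12297) ≈ 1492.68;  π(x) − Li(x) ≈ -22.68.

Direct count of primes ≤ 12297 gives π(12297) = 1470. Numerical evaluation of the logarithmic integral gives Li(12297) ≈ 1492.68. The difference π(x) − Li(x) ≈ -22.68 is typically negative for small/moderate x (Li(x) overestimates), though Littlewood's theorem shows this sign changes infinitely often.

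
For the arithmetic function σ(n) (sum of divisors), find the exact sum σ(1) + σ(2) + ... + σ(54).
Σ_{n ≤ 54} σ(n) = 2424

Compute σ(n) for each 1 ≤ n ≤ 54: σ(1) = 1, σ(2) = 3, σ(3) = 4, σ(4) = 7, σ(5) = 6, σ(6) = 12, σ(7) = 8, σ(8) = 15, σ(9) = 13, σ(10) = 18, σ(11) = 12, σ(12) = 28, σ(13) = 14, σ(14) = 24, σ(15) = 24, σ(16) = 31, σ(17) = 18, σ(18) = 39, σ(19) = 20, σ(20) = 42, σ(21) = 32, σ(22) = 36, σ(23) = 24, σ(24) = 60, σ(25) = 31, σ(26) = 42, σ(27) = 40, σ(28) = 56, σ(29) = 30, σ(30) = 72, σ(31) = 32, σ(32) = 63, σ(33) = 48, σ(34) = 54, σ(35) = 48, σ(36) = 91, σ(37) = 38, σ(38) = 60, σ(39) = 56, σ(40) = 90, σ(41) = 42, σ(42) = 96, σ(43) = 44, σ(44) = 84, σ(45) = 78, σ(46) = 72, σ(47) = 48, σ(48) = 124, σ(49) = 57, σ(50) = 93, σ(51) = 72, σ(52) = 98, σ(53) = 54, σ(54) = 120. Summing all 54 values: 2424. (Average order: Σ_{n ≤ x} σ(n) ~ (π²/12) x². For x = 54, (π²/12)·54² ≈ 2398.31.)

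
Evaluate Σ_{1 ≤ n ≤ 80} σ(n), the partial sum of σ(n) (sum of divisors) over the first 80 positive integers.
Σ_{n ≤ 80} σ(n) = 5314

Compute σ(n) for each 1 ≤ n ≤ 80: σ(1) = 1, σ(2) = 3, σ(3) = 4, σ(4) = 7, σ(5) = 6, σ(6) = 12, σ(7) = 8, σ(8) = 15, σ(9) = 13, σ(10) = 18, σ(11) = 12, σ(12) = 28, σ(13) = 14, σ(14) = 24, σ(15) = 24, σ(16) = 31, σ(17) = 18, σ(18) = 39, σ(19) = 20, σ(20) = 42, σ(21) = 32, σ(22) = 36, σ(23) = 24, σ(24) = 60, σ(25) = 31, σ(26) = 42, σ(27) = 40, σ(28) = 56, σ(29) = 30, σ(30) = 72, σ(31) = 32, σ(32) = 63, σ(33) = 48, σ(34) = 54, σ(35) = 48, σ(36) = 91, σ(37) = 38, σ(38) = 60, σ(39) = 56, σ(40) = 90, σ(41) = 42, σ(42) = 96, σ(43) = 44, σ(44) = 84, σ(45) = 78, σ(46) = 72, σ(47) = 48, σ(48) = 124, σ(49) = 57, σ(50) = 93, σ(51) = 72, σ(52) = 98, σ(53) = 54, σ(54) = 120, σ(55) = 72, σ(56) = 120, σ(57) = 80, σ(58) = 90, σ(59) = 60, σ(60) = 168, σ(61) = 62, σ(62) = 96, σ(63) = 104, σ(64) = 127, σ(65) = 84, σ(66) = 144, σ(67) = 68, σ(68) = 126, σ(69) = 96, σ(70) = 144, σ(71) = 72, σ(72) = 195, σ(73) = 74, σ(74) = 114, σ(75) = 124, σ(76) = 140, σ(77) = 96, σ(78) = 168, σ(79) = 80, σ(80) = 186. Summing all 80 values: 5314. (Average order: Σ_{n ≤ x} σ(n) ~ (π²/12) x². For x = 80, (π²/12)·80² ≈ 5263.79.)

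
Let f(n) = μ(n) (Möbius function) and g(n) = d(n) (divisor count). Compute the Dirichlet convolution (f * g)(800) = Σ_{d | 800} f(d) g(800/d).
(μ * d)(800) = 1

Divisors of 800: [1, 2, 4, 5, 8, 10, 16, 20, 25, 32, 40, 50, 80, 100, 160, 200, 400, 800]. For each d | 800:
  d = 1: μ(1) · d(800/1) = 1 · 18 = 18
  d = 2: μ(2) · d(800/2) = -1 · 15 = -15
  d = 4: μ(4) · d(800/4) = 0 · 12 = 0
  d = 5: μ(5) · d(800/5) = -1 · 12 = -12
  d = 8: μ(8) · d(800/8) = 0 · 9 = 0
  d = 10: μ(10) · d(800/10) = 1 · 10 = 10
  d = 16: μ(16) · d(800/16) = 0 · 6 = 0
  d = 20: μ(20) · d(800/20) = 0 · 8 = 0
  d = 25: μ(25) · d(800/25) = 0 · 6 = 0
  d = 32: μ(32) · d(800/32) = 0 · 3 = 0
  d = 40: μ(40) · d(800/40) = 0 · 6 = 0
  d = 50: μ(50) · d(800/50) = 0 · 5 = 0
  d = 80: μ(80) · d(800/80) = 0 · 4 = 0
  d = 100: μ(100) · d(800/100) = 0 · 4 = 0
  d = 160: μ(160) · d(800/160) = 0 · 2 = 0
  d = 200: μ(200) · d(800/200) = 0 · 3 = 0
  d = 400: μ(400) · d(800/400) = 0 · 2 = 0
  d = 800: μ(800) · d(800/800) = 0 · 1 = 0
Summing: (μ * d)(800) = 18 + -15 + 0 + -12 + 0 + 10 + 0 + 0 + 0 + 0 + 0 + 0 + 0 + 0 + 0 + 0 + 0 + 0 = 1.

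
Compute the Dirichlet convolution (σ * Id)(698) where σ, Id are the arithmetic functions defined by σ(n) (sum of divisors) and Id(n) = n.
(σ * Id)(698) = 3495

Divisors of 698: [1, 2, 349, 698]. For each d | 698:
  d = 1: σ(1) · Id(698/1) = 1 · 698 = 698
  d = 2: σ(2) · Id(698/2) = 3 · 349 = 1047
  d = 349: σ(349) · Id(698/349) = 350 · 2 = 700
  d = 698: σ(698) · Id(698/698) = 1050 · 1 = 1050
Summing: (σ * Id)(698) = 698 + 1047 + 700 + 1050 = 3495.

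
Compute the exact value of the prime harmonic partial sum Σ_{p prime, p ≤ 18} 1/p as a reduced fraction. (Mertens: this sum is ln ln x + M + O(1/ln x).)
Σ 1/p = 716167/510510

π(18) = 7, so the primes ≤ 18 are [2, 3, 5, 7, 11, 13, 17]. Summing 1/p over these primes: 716167/510510 ≈ 1.4028. Mertens estimate ln ln(18) + 0.2615 ≈ 1.3229.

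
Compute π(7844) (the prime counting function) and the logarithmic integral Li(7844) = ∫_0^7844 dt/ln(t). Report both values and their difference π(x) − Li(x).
π(7844) = 991;  Li(7844) ≈ 1009.04;  π(x) − Li(x) ≈ -18.04.

Direct count of primes ≤ 7844 gives π(7844) = 991. Numerical evaluation of the logarithmic integral gives Li(7844) ≈ 1009.04. The difference π(x) − Li(x) ≈ -18.04 is typically negative for small/moderate x (Li(x) overestimates), though Littlewood's theorem shows this sign changes infinitely often.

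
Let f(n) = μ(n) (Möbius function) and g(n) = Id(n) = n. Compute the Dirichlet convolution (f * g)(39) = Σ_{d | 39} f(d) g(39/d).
(μ * Id)(39) = 24

Divisors of 39: [1, 3, 13, 39]. For each d | 39:
  d = 1: μ(1) · Id(39/1) = 1 · 39 = 39
  d = 3: μ(3) · Id(39/3) = -1 · 13 = -13
  d = 13: μ(13) · Id(39/13) = -1 · 3 = -3
  d = 39: μ(39) · Id(39/39) = 1 · 1 = 1
Summing: (μ * Id)(39) = 39 + -13 + -3 + 1 = 24.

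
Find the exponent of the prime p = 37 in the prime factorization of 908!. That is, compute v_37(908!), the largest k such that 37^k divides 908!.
v_37(908!) = 24

Legendre's formula: v_p(n!) = Σ_{k ≥ 1} ⌊n / p^k⌋. For p = 37, n = 908, the terms are:
  ⌊908/37^1⌋ = ⌊908/37⌋ = 24
(the next term ⌊908/37^2⌋ = 0, terminating the sum). Summing: v_37(908!) = 24 = 24.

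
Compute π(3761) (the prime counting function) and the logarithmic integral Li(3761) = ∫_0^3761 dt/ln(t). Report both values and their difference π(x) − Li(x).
π(3761) = 523;  Li(3761) ≈ 536.44;  π(x) − Li(x) ≈ -13.44.

Direct count of primes ≤ 3761 gives π(3761) = 523. Numerical evaluation of the logarithmic integral gives Li(3761) ≈ 536.44. The difference π(x) − Li(x) ≈ -13.44 is typically negative for small/moderate x (Li(x) overestimates), though Littlewood's theorem shows this sign changes infinitely often.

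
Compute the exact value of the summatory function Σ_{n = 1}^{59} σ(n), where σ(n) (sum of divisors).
Σ_{n ≤ 59} σ(n) = 2846

Compute σ(n) for each 1 ≤ n ≤ 59: σ(1) = 1, σ(2) = 3, σ(3) = 4, σ(4) = 7, σ(5) = 6, σ(6) = 12, σ(7) = 8, σ(8) = 15, σ(9) = 13, σ(10) = 18, σ(11) = 12, σ(12) = 28, σ(13) = 14, σ(14) = 24, σ(15) = 24, σ(16) = 31, σ(17) = 18, σ(18) = 39, σ(19) = 20, σ(20) = 42, σ(21) = 32, σ(22) = 36, σ(23) = 24, σ(24) = 60, σ(25) = 31, σ(26) = 42, σ(27) = 40, σ(28) = 56, σ(29) = 30, σ(30) = 72, σ(31) = 32, σ(32) = 63, σ(33) = 48, σ(34) = 54, σ(35) = 48, σ(36) = 91, σ(37) = 38, σ(38) = 60, σ(39) = 56, σ(40) = 90, σ(41) = 42, σ(42) = 96, σ(43) = 44, σ(44) = 84, σ(45) = 78, σ(46) = 72, σ(47) = 48, σ(48) = 124, σ(49) = 57, σ(50) = 93, σ(51) = 72, σ(52) = 98, σ(53) = 54, σ(54) = 120, σ(55) = 72, σ(56) = 120, σ(57) = 80, σ(58) = 90, σ(59) = 60. Summing all 59 values: 2846. (Average order: Σ_{n ≤ x} σ(n) ~ (π²/12) x². For x = 59, (π²/12)·59² ≈ 2863.01.)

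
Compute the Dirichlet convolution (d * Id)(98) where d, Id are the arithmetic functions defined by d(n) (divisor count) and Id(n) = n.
(d * Id)(98) = 264

Divisors of 98: [1, 2, 7, 14, 49, 98]. For each d | 98:
  d = 1: d(1) · Id(98/1) = 1 · 98 = 98
  d = 2: d(2) · Id(98/2) = 2 · 49 = 98
  d = 7: d(7) · Id(98/7) = 2 · 14 = 28
  d = 14: d(14) · Id(98/14) = 4 · 7 = 28
  d = 49: d(49) · Id(98/49) = 3 · 2 = 6
  d = 98: d(98) · Id(98/98) = 6 · 1 = 6
Summing: (d * Id)(98) = 98 + 98 + 28 + 28 + 6 + 6 = 264.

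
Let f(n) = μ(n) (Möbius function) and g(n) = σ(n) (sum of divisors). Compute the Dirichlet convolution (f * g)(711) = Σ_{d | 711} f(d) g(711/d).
(μ * σ)(711) = 711

Divisors of 711: [1, 3, 9, 79, 237, 711]. For each d | 711:
  d = 1: μ(1) · σ(711/1) = 1 · 1040 = 1040
  d = 3: μ(3) · σ(711/3) = -1 · 320 = -320
  d = 9: μ(9) · σ(711/9) = 0 · 80 = 0
  d = 79: μ(79) · σ(711/79) = -1 · 13 = -13
  d = 237: μ(237) · σ(711/237) = 1 · 4 = 4
  d = 711: μ(711) · σ(711/711) = 0 · 1 = 0
Summing: (μ * σ)(711) = 1040 + -320 + 0 + -13 + 4 + 0 = 711.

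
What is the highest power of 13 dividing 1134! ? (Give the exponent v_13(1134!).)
v_13(1134!) = 93

Legendre's formula: v_p(n!) = Σ_{k ≥ 1} ⌊n / p^k⌋. For p = 13, n = 1134, the terms are:
  ⌊1134/13^1⌋ = ⌊1134/13⌋ = 87
  ⌊1134/13^2⌋ = ⌊1134/169⌋ = 6
(the next term ⌊1134/13^3⌋ = 0, terminating the sum). Summing: v_13(1134!) = 87 + 6 = 93.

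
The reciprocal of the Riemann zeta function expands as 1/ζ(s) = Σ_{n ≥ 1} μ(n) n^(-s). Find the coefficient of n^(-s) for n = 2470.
μ(2470) = 1

Factor n = 2470 = 2 · 5 · 13 · 19. μ(n) = 0 if any exponent ≥ 2 (not squarefree); otherwise μ(n) = (−1)^{ω(n)} where ω(n) is the number of distinct prime factors. Applying: μ(2470) = 1.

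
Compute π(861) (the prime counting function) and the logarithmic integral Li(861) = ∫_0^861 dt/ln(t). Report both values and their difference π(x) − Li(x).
π(861) = 149;  Li(861) ≈ 157.27;  π(x) − Li(x) ≈ -8.27.

Direct count of primes ≤ 861 gives π(861) = 149. Numerical evaluation of the logarithmic integral gives Li(861) ≈ 157.27. The difference π(x) − Li(x) ≈ -8.27 is typically negative for small/moderate x (Li(x) overestimates), though Littlewood's theorem shows this sign changes infinitely often.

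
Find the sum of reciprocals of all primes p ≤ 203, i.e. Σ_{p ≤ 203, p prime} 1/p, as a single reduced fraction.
Σ 1/p = 15202313841027497739047080375538859939135227730139536997746371469607707132833646367/7799922041683461553249199106329813876687996789903550945093032474868511536164700810

π(203) = 46, so the primes ≤ 203 are [2, 3, 5, 7, 11, 13, 17, 19, 23, 29, 31, 37, 41, 43, 47, 53, 59, 61, 67, 71, 73, 79, 83, 89, 97, 101, 103, 107, 109, 113, 127, 131, 137, 139, 149, 151, 157, 163, 167, 173, 179, 181, 191, 193, 197, 199]. Summing 1/p over these primes: 15202313841027497739047080375538859939135227730139536997746371469607707132833646367/7799922041683461553249199106329813876687996789903550945093032474868511536164700810 ≈ 1.9490. Mertens estimate ln ln(203) + 0.2615 ≈ 1.9317.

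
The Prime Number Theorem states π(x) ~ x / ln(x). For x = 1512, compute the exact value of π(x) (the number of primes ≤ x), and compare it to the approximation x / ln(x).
π(1512) = 240;  x/ln(x) ≈ 206.52;  relative error ≈ 13.95%.

Directly count primes up to 1512: π(1512) = 240. The PNT approximation gives 1512/ln(1512) ≈ 1512/7.32119 ≈ 206.52. Relative error (π(x) − x/ln(x)) / π(x) ≈ 13.95%; the approximation is known to undercount slightly (Li(x) is a better estimate).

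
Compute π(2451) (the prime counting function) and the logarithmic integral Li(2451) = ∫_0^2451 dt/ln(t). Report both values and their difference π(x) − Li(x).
π(2451) = 363;  Li(2451) ≈ 373.34;  π(x) − Li(x) ≈ -10.34.

Direct count of primes ≤ 2451 gives π(2451) = 363. Numerical evaluation of the logarithmic integral gives Li(2451) ≈ 373.34. The difference π(x) − Li(x) ≈ -10.34 is typically negative for small/moderate x (Li(x) overestimates), though Littlewood's theorem shows this sign changes infinitely often.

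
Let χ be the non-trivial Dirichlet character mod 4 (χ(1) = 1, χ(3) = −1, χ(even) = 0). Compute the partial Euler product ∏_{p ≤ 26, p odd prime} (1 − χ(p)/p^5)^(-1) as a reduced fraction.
∏ = 19221914719363107239019289471588875/19296053991287416836128860852453376

The odd primes p ≤ 26 are [3, 5, 7, 11, 13, 17, 19, 23]. For each, χ(p) = 1 if p ≡ 1 mod 4, χ(p) = −1 if p ≡ 3 mod 4. Taking (1 − χ(p)/p^5)^(-1) = p^5/(p^5 − χ(p)): (1 − (-1)/3^5)^(-1) · (1 − (1)/5^5)^(-1) · (1 − (-1)/7^5)^(-1) · (1 − (-1)/11^5)^(-1) · (1 − (1)/13^5)^(-1) · (1 − (1)/17^5)^(-1) · (1 − (-1)/19^5)^(-1) · (1 − (-1)/23^5)^(-1) = 19221914719363107239019289471588875/19296053991287416836128860852453376.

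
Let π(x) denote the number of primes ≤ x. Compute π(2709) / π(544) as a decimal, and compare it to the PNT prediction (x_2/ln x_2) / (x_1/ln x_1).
π(2709)/π(544) = 394/100 ≈ 3.9400;  PNT prediction ≈ 3.9684.

π(544) = 100 and π(2709) = 394, so π(2709)/π(544) ≈ 3.9400. The PNT-predicted ratio is (2709/ln(2709)) / (544/ln(544)) ≈ 3.9684. The two agree to within a few percent, as expected.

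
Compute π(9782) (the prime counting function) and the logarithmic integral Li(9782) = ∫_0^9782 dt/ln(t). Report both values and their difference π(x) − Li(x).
π(9782) = 1206;  Li(9782) ≈ 1222.44;  π(x) − Li(x) ≈ -16.44.

Direct count of primes ≤ 9782 gives π(9782) = 1206. Numerical evaluation of the logarithmic integral gives Li(9782) ≈ 1222.44. The difference π(x) − Li(x) ≈ -16.44 is typically negative for small/moderate x (Li(x) overestimates), though Littlewood's theorem shows this sign changes infinitely often.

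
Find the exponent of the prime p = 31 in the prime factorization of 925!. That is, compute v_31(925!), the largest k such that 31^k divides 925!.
v_31(925!) = 29

Legendre's formula: v_p(n!) = Σ_{k ≥ 1} ⌊n / p^k⌋. For p = 31, n = 925, the terms are:
  ⌊925/31^1⌋ = ⌊925/31⌋ = 29
(the next term ⌊925/31^2⌋ = 0, terminating the sum). Summing: v_31(925!) = 29 = 29.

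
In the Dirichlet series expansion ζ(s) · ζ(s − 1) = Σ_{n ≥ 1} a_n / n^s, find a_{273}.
σ(273) = 448

In the product (Σ m^0/m^s)(Σ k / k^s) = Σ (Σ_{d | n} d) / n^s, the coefficient of 1/n^s is σ(n) = Σ_{d | n} d. For n = 273, divisors are [1, 3, 7, 13, 21, 39, 91, 273]; summing: σ(273) = 448.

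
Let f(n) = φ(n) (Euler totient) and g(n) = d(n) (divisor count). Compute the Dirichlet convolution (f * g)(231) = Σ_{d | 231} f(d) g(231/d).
(φ * d)(231) = 384

Divisors of 231: [1, 3, 7, 11, 21, 33, 77, 231]. For each d | 231:
  d = 1: φ(1) · d(231/1) = 1 · 8 = 8
  d = 3: φ(3) · d(231/3) = 2 · 4 = 8
  d = 7: φ(7) · d(231/7) = 6 · 4 = 24
  d = 11: φ(11) · d(231/11) = 10 · 4 = 40
  d = 21: φ(21) · d(231/21) = 12 · 2 = 24
  d = 33: φ(33) · d(231/33) = 20 · 2 = 40
  d = 77: φ(77) · d(231/77) = 60 · 2 = 120
  d = 231: φ(231) · d(231/231) = 120 · 1 = 120
Summing: (φ * d)(231) = 8 + 8 + 24 + 40 + 24 + 40 + 120 + 120 = 384.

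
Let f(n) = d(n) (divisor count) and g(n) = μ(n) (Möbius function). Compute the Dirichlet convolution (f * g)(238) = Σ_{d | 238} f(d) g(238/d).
(d * μ)(238) = 1

Divisors of 238: [1, 2, 7, 14, 17, 34, 119, 238]. For each d | 238:
  d = 1: d(1) · μ(238/1) = 1 · -1 = -1
  d = 2: d(2) · μ(238/2) = 2 · 1 = 2
  d = 7: d(7) · μ(238/7) = 2 · 1 = 2
  d = 14: d(14) · μ(238/14) = 4 · -1 = -4
  d = 17: d(17) · μ(238/17) = 2 · 1 = 2
  d = 34: d(34) · μ(238/34) = 4 · -1 = -4
  d = 119: d(119) · μ(238/119) = 4 · -1 = -4
  d = 238: d(238) · μ(238/238) = 8 · 1 = 8
Summing: (d * μ)(238) = -1 + 2 + 2 + -4 + 2 + -4 + -4 + 8 = 1.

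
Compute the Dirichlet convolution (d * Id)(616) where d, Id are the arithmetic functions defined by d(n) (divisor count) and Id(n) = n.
(d * Id)(616) = 3042

Divisors of 616: [1, 2, 4, 7, 8, 11, 14, 22, 28, 44, 56, 77, 88, 154, 308, 616]. For each d | 616:
  d = 1: d(1) · Id(616/1) = 1 · 616 = 616
  d = 2: d(2) · Id(616/2) = 2 · 308 = 616
  d = 4: d(4) · Id(616/4) = 3 · 154 = 462
  d = 7: d(7) · Id(616/7) = 2 · 88 = 176
  d = 8: d(8) · Id(616/8) = 4 · 77 = 308
  d = 11: d(11) · Id(616/11) = 2 · 56 = 112
  d = 14: d(14) · Id(616/14) = 4 · 44 = 176
  d = 22: d(22) · Id(616/22) = 4 · 28 = 112
  d = 28: d(28) · Id(616/28) = 6 · 22 = 132
  d = 44: d(44) · Id(616/44) = 6 · 14 = 84
  d = 56: d(56) · Id(616/56) = 8 · 11 = 88
  d = 77: d(77) · Id(616/77) = 4 · 8 = 32
  d = 88: d(88) · Id(616/88) = 8 · 7 = 56
  d = 154: d(154) · Id(616/154) = 8 · 4 = 32
  d = 308: d(308) · Id(616/308) = 12 · 2 = 24
  d = 616: d(616) · Id(616/616) = 16 · 1 = 16
Summing: (d * Id)(616) = 616 + 616 + 462 + 176 + 308 + 112 + 176 + 112 + 132 + 84 + 88 + 32 + 56 + 32 + 24 + 16 = 3042.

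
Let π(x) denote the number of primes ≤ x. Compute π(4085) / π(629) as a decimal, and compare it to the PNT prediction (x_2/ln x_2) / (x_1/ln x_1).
π(4085)/π(629) = 562/114 ≈ 4.9298;  PNT prediction ≈ 5.0331.

π(629) = 114 and π(4085) = 562, so π(4085)/π(629) ≈ 4.9298. The PNT-predicted ratio is (4085/ln(4085)) / (629/ln(629)) ≈ 5.0331. The two agree to within a few percent, as expected.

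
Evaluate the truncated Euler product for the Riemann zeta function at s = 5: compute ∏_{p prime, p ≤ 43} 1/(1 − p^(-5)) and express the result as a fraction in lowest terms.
∏ = 1572482291224969810929353517600303098269844539827384419450979869/1516482033755337998564749447506198249900022724140786873799147520

The primes p ≤ 43 are [2, 3, 5, 7, 11, 13, 17, 19, 23, 29, 31, 37, 41, 43]. For each prime, (1 − 1/p^5)^(-1) = p^5 / (p^5 − 1). The product is (1 − 1/2^5)^(-1), (1 − 1/3^5)^(-1), (1 − 1/5^5)^(-1), (1 − 1/7^5)^(-1), (1 − 1/11^5)^(-1), (1 − 1/13^5)^(-1), (1 − 1/17^5)^(-1), (1 − 1/19^5)^(-1), (1 − 1/23^5)^(-1), (1 − 1/29^5)^(-1), (1 − 1/31^5)^(-1), (1 − 1/37^5)^(-1), (1 − 1/41^5)^(-1), (1 − 1/43^5)^(-1) = ∏ p^5 / (p^5 − 1) = 1572482291224969810929353517600303098269844539827384419450979869/1516482033755337998564749447506198249900022724140786873799147520.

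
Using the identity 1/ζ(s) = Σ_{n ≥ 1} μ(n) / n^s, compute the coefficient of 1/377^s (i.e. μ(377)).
μ(377) = 1

Factor n = 377 = 13 · 29. μ(n) = 0 if any exponent ≥ 2 (not squarefree); otherwise μ(n) = (−1)^{ω(n)} where ω(n) is the number of distinct prime factors. Applying: μ(377) = 1.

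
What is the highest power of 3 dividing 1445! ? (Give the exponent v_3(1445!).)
v_3(1445!) = 717

Legendre's formula: v_p(n!) = Σ_{k ≥ 1} ⌊n / p^k⌋. For p = 3, n = 1445, the terms are:
  ⌊1445/3^1⌋ = ⌊1445/3⌋ = 481
  ⌊1445/3^2⌋ = ⌊1445/9⌋ = 160
  ⌊1445/3^3⌋ = ⌊1445/27⌋ = 53
  ⌊1445/3^4⌋ = ⌊1445/81⌋ = 17
  ⌊1445/3^5⌋ = ⌊1445/243⌋ = 5
  ⌊1445/3^6⌋ = ⌊1445/729⌋ = 1
(the next term ⌊1445/3^7⌋ = 0, terminating the sum). Summing: v_3(1445!) = 481 + 160 + 53 + 17 + 5 + 1 = 717.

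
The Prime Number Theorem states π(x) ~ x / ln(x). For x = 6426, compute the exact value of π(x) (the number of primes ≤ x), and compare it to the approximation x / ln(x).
π(6426) = 835;  x/ln(x) ≈ 732.88;  relative error ≈ 12.23%.

Directly count primes up to 6426: π(6426) = 835. The PNT approximation gives 6426/ln(6426) ≈ 6426/8.76811 ≈ 732.88. Relative error (π(x) − x/ln(x)) / π(x) ≈ 12.23%; the approximation is known to undercount slightly (Li(x) is a better estimate).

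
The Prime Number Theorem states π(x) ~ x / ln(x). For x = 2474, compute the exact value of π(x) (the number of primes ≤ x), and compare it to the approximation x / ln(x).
π(2474) = 366;  x/ln(x) ≈ 316.63;  relative error ≈ 13.49%.

Directly count primes up to 2474: π(2474) = 366. The PNT approximation gives 2474/ln(2474) ≈ 2474/7.81359 ≈ 316.63. Relative error (π(x) − x/ln(x)) / π(x) ≈ 13.49%; the approximation is known to undercount slightly (Li(x) is a better estimate).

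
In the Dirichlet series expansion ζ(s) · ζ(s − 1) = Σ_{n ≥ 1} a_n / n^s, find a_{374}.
σ(374) = 648

In the product (Σ m^0/m^s)(Σ k / k^s) = Σ (Σ_{d | n} d) / n^s, the coefficient of 1/n^s is σ(n) = Σ_{d | n} d. For n = 374, divisors are [1, 2, 11, 17, 22, 34, 187, 374]; summing: σ(374) = 648.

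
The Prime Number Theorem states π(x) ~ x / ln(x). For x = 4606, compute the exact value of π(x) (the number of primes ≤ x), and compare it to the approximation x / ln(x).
π(4606) = 623;  x/ln(x) ≈ 546.05;  relative error ≈ 12.35%.

Directly count primes up to 4606: π(4606) = 623. The PNT approximation gives 4606/ln(4606) ≈ 4606/8.43512 ≈ 546.05. Relative error (π(x) − x/ln(x)) / π(x) ≈ 12.35%; the approximation is known to undercount slightly (Li(x) is a better estimate).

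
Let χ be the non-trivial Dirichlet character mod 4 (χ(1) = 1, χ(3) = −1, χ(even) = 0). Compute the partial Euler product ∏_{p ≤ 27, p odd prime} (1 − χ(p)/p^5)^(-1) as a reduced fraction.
∏ = 19221914719363107239019289471588875/19296053991287416836128860852453376

The odd primes p ≤ 27 are [3, 5, 7, 11, 13, 17, 19, 23]. For each, χ(p) = 1 if p ≡ 1 mod 4, χ(p) = −1 if p ≡ 3 mod 4. Taking (1 − χ(p)/p^5)^(-1) = p^5/(p^5 − χ(p)): (1 − (-1)/3^5)^(-1) · (1 − (1)/5^5)^(-1) · (1 − (-1)/7^5)^(-1) · (1 − (-1)/11^5)^(-1) · (1 − (1)/13^5)^(-1) · (1 − (1)/17^5)^(-1) · (1 − (-1)/19^5)^(-1) · (1 − (-1)/23^5)^(-1) = 19221914719363107239019289471588875/19296053991287416836128860852453376.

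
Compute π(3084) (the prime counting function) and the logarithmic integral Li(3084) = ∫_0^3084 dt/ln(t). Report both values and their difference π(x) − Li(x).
π(3084) = 441;  Li(3084) ≈ 453.23;  π(x) − Li(x) ≈ -12.23.

Direct count of primes ≤ 3084 gives π(3084) = 441. Numerical evaluation of the logarithmic integral gives Li(3084) ≈ 453.23. The difference π(x) − Li(x) ≈ -12.23 is typically negative for small/moderate x (Li(x) overestimates), though Littlewood's theorem shows this sign changes infinitely often.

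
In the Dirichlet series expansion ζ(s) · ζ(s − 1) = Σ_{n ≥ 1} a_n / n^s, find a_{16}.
σ(16) = 31

In the product (Σ m^0/m^s)(Σ k / k^s) = Σ (Σ_{d | n} d) / n^s, the coefficient of 1/n^s is σ(n) = Σ_{d | n} d. For n = 16, divisors are [1, 2, 4, 8, 16]; summing: σ(16) = 31.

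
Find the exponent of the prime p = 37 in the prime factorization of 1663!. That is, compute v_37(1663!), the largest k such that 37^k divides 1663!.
v_37(1663!) = 45

Legendre's formula: v_p(n!) = Σ_{k ≥ 1} ⌊n / p^k⌋. For p = 37, n = 1663, the terms are:
  ⌊1663/37^1⌋ = ⌊1663/37⌋ = 44
  ⌊1663/37^2⌋ = ⌊1663/1369⌋ = 1
(the next term ⌊1663/37^3⌋ = 0, terminating the sum). Summing: v_37(1663!) = 44 + 1 = 45.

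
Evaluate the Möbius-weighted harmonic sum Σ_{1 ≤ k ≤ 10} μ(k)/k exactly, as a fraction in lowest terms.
Σ μ(k)/k = 19/210

Values of μ(k) for 1 ≤ k ≤ 10: μ(1) = 1, μ(2) = -1, μ(3) = -1, μ(5) = -1, μ(6) = 1, μ(7) = -1, μ(10) = 1, with μ = 0 on non-squarefree integers. Summing μ(k)/k for k where μ(k) ≠ 0 gives 19/210 ≈ 0.0905. (PNT ⟺ this sum → 0 as n → ∞.)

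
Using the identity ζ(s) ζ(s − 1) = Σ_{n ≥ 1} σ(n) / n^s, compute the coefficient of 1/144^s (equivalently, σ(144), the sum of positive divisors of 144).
σ(144) = 403

In the product (Σ m^0/m^s)(Σ k / k^s) = Σ (Σ_{d | n} d) / n^s, the coefficient of 1/n^s is σ(n) = Σ_{d | n} d. For n = 144, divisors are [1, 2, 3, 4, 6, 8, 9, 12, 16, 18, 24, 36, 48, 72, 144]; summing: σ(144) = 403.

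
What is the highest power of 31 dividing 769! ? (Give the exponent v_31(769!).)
v_31(769!) = 24

Legendre's formula: v_p(n!) = Σ_{k ≥ 1} ⌊n / p^k⌋. For p = 31, n = 769, the terms are:
  ⌊769/31^1⌋ = ⌊769/31⌋ = 24
(the next term ⌊769/31^2⌋ = 0, terminating the sum). Summing: v_31(769!) = 24 = 24.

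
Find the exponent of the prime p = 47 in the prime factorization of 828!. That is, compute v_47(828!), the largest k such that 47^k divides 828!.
v_47(828!) = 17

Legendre's formula: v_p(n!) = Σ_{k ≥ 1} ⌊n / p^k⌋. For p = 47, n = 828, the terms are:
  ⌊828/47^1⌋ = ⌊828/47⌋ = 17
(the next term ⌊828/47^2⌋ = 0, terminating the sum). Summing: v_47(828!) = 17 = 17.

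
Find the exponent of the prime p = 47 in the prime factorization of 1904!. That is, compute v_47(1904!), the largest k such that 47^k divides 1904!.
v_47(1904!) = 40

Legendre's formula: v_p(n!) = Σ_{k ≥ 1} ⌊n / p^k⌋. For p = 47, n = 1904, the terms are:
  ⌊1904/47^1⌋ = ⌊1904/47⌋ = 40
(the next term ⌊1904/47^2⌋ = 0, terminating the sum). Summing: v_47(1904!) = 40 = 40.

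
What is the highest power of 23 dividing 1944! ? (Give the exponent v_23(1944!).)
v_23(1944!) = 87

Legendre's formula: v_p(n!) = Σ_{k ≥ 1} ⌊n / p^k⌋. For p = 23, n = 1944, the terms are:
  ⌊1944/23^1⌋ = ⌊1944/23⌋ = 84
  ⌊1944/23^2⌋ = ⌊1944/529⌋ = 3
(the next term ⌊1944/23^3⌋ = 0, terminating the sum). Summing: v_23(1944!) = 84 + 3 = 87.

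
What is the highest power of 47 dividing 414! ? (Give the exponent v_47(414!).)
v_47(414!) = 8

Legendre's formula: v_p(n!) = Σ_{k ≥ 1} ⌊n / p^k⌋. For p = 47, n = 414, the terms are:
  ⌊414/47^1⌋ = ⌊414/47⌋ = 8
(the next term ⌊414/47^2⌋ = 0, terminating the sum). Summing: v_47(414!) = 8 = 8.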